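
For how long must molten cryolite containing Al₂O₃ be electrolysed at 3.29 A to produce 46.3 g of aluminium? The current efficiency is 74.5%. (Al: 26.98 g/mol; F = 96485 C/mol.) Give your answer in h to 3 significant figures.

56.3 h

n(Al) = 46.3 / 26.98 = 1.716 mol
Al³⁺ + 3e⁻ → Al, so n(e⁻) = 3 × 1.716 = 5.148 mol
Q = 5.148 × 96485 / 0.745 = 6.667×10^5 C
t = Q / I = 6.667×10^5 / 3.29 = 2.026×10^5 s = 56.3 h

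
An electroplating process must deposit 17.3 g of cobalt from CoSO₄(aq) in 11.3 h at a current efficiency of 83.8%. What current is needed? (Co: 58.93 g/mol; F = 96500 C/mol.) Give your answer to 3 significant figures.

1.66 A

n(Co) = 17.3 / 58.93 = 0.2936 mol
Co²⁺ + 2e⁻ → Co, so n(e⁻) = 2 × 0.2936 = 0.5872 mol
Q = 0.5872 × 96500 / 0.838 = 67620 C
I = Q / t = 67620 / 40680 s = 1.66 A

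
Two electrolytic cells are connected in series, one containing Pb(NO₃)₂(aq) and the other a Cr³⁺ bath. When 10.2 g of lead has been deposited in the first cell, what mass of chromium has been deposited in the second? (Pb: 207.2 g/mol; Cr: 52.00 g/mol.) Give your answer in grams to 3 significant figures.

n(Pb) = 10.2 / 207.2 = 0.04923 mol
Pb²⁺ + 2e⁻ → Pb, so n(e⁻) = 2 × 0.04923 = 0.09846 mol
Same current for the same time ⇒ same n(e⁻) = 0.09846 mol in both cells.
Cr³⁺ + 3e⁻ → Cr, so n(Cr) = 0.09846 / 3 = 0.03282 mol
m(Cr) = 0.03282 × 52.00 = 1.71 g

1.71 g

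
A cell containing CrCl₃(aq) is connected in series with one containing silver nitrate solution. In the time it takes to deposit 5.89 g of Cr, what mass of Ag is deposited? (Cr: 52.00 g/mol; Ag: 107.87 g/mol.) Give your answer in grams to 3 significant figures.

36.7 g

n(Cr) = 5.89 / 52.00 = 0.1133 mol
Cr³⁺ + 3e⁻ → Cr, so n(e⁻) = 3 × 0.1133 = 0.3399 mol
Since the cells are in series, n(e⁻) in the Ag cell is also 0.3399 mol.
Ag⁺ + e⁻ → Ag, so n(Ag) = 0.3399 mol
m(Ag) = 0.3399 × 107.87 = 36.7 g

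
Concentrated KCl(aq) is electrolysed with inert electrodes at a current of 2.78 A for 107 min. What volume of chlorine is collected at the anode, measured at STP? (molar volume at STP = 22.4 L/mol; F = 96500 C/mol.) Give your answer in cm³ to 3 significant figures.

2070 cm³

Q = It = 2.78 × 6420 = 17850 C
n(e⁻) = 17850 / 96500 = 0.1850 mol
2Cl⁻ → Cl₂ + 2e⁻, so n(Cl₂) = 0.1850 / 2 = 0.09250 mol
V = 0.09250 × 22.4 = 2.072 L
= 2070 cm³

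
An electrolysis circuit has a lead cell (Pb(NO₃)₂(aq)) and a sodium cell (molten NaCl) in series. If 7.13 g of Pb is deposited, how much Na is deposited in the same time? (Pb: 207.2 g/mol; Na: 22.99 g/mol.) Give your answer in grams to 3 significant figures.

1.58 g

n(Pb) = 7.13 / 207.2 = 0.03441 mol
Pb²⁺ + 2e⁻ → Pb, so n(e⁻) = 2 × 0.03441 = 0.06882 mol
The cells are in series, so the same charge (and hence the same n(e⁻) = 0.06882 mol) passes through both.
Na⁺ + e⁻ → Na, so n(Na) = 0.06882 mol
m(Na) = 0.06882 × 22.99 = 1.58 g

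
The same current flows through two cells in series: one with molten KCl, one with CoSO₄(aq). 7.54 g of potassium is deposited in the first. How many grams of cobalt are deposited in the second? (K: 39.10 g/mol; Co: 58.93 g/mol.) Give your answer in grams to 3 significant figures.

n(K) = 7.54 / 39.10 = 0.1928 mol
K⁺ + e⁻ → K, so n(e⁻) = 0.1928 mol
The cells are in series, so the same charge (and hence the same n(e⁻) = 0.1928 mol) passes through both.
Co²⁺ + 2e⁻ → Co, so n(Co) = 0.1928 / 2 = 0.09640 mol
m(Co) = 0.09640 × 58.93 = 5.68 g

5.68 g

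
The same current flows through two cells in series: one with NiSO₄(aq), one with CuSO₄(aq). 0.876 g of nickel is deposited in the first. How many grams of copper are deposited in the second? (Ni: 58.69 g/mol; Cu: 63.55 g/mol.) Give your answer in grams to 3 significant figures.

0.949 g

n(Ni) = 0.876 / 58.69 = 0.01493 mol
Ni²⁺ + 2e⁻ → Ni, so n(e⁻) = 2 × 0.01493 = 0.02986 mol
In series, the same 0.02986 mol of electrons flows through the second cell.
Cu²⁺ + 2e⁻ → Cu, so n(Cu) = 0.02986 / 2 = 0.01493 mol
m(Cu) = 0.01493 × 63.55 = 0.949 g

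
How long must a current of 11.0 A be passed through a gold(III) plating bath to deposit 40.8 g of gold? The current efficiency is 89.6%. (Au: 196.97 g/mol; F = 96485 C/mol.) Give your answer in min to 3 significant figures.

n(Au) = 40.8 / 196.97 = 0.2071 mol
Au³⁺ + 3e⁻ → Au, so n(e⁻) = 3 × 0.2071 = 0.6213 mol
Q = 0.6213 × 96485 / 0.896 = 66900 C
t = Q / I = 66900 / 11.0 = 6082 s = 101 min

101 min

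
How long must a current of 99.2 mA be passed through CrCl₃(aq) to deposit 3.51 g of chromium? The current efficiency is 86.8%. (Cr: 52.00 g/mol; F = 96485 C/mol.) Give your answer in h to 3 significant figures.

63.0 h

n(Cr) = 3.51 / 52.00 = 0.06750 mol
Cr³⁺ + 3e⁻ → Cr, so n(e⁻) = 3 × 0.06750 = 0.2025 mol
Q = 0.2025 × 96485 / 0.868 = 22510 C
t = Q / I = 22510 / 0.0992 = 2.269×10^5 s = 63.0 h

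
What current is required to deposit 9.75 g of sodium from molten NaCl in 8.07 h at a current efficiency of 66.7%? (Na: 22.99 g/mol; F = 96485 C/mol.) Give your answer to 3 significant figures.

n(Na) = 9.75 / 22.99 = 0.4241 mol
Na⁺ + e⁻ → Na, so n(e⁻) = 0.4241 mol
Q = 0.4241 × 96485 / 0.667 = 61350 C
I = Q / t = 61350 / 29052 s = 2.11 A

2.11 A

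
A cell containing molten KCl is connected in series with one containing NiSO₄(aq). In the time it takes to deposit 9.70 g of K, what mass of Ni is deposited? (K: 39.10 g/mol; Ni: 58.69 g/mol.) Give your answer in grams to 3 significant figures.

7.28 g

n(K) = 9.70 / 39.10 = 0.2481 mol
K⁺ + e⁻ → K, so n(e⁻) = 0.2481 mol
Since the cells are in series, n(e⁻) in the Ni cell is also 0.2481 mol.
Ni²⁺ + 2e⁻ → Ni, so n(Ni) = 0.2481 / 2 = 0.1241 mol
m(Ni) = 0.1241 × 58.69 = 7.28 g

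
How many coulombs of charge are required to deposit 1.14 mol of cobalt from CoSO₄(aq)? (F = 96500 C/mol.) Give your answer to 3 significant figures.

Co²⁺ + 2e⁻ → Co, so n(e⁻) = 2 × 1.14 = 2.280 mol
Q = 2.280 × 96500 = 2.200×10^5 C

2.20×10^5 C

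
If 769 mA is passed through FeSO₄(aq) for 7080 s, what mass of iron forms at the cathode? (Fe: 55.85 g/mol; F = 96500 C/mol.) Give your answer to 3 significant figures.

1.58 g

Q = 0.769 A × 7080 s = 5445 C
n(e⁻) = 5445 / 96500 = 0.05642 mol
Fe²⁺ + 2e⁻ → Fe, so n(Fe) = 0.05642 / 2 = 0.02821 mol
m = 0.02821 × 55.85 = 1.58 g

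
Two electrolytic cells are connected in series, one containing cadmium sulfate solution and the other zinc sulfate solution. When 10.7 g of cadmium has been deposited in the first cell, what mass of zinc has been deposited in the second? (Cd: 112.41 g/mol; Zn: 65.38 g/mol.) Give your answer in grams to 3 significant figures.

n(Cd) = 10.7 / 112.41 = 0.09519 mol
Cd²⁺ + 2e⁻ → Cd, so n(e⁻) = 2 × 0.09519 = 0.1904 mol
Since the cells are in series, n(e⁻) in the Zn cell is also 0.1904 mol.
Zn²⁺ + 2e⁻ → Zn, so n(Zn) = 0.1904 / 2 = 0.09520 mol
m(Zn) = 0.09520 × 65.38 = 6.22 g

6.22 g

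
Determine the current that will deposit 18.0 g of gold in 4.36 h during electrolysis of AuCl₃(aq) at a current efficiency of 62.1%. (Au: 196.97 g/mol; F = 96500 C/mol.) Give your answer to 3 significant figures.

n(Au) = 18.0 / 196.97 = 0.09138 mol
Au³⁺ + 3e⁻ → Au, so n(e⁻) = 3 × 0.09138 = 0.2741 mol
Q = 0.2741 × 96500 / 0.621 = 42590 C
I = Q / t = 42590 / 15696 s = 2.71 A

2.71 A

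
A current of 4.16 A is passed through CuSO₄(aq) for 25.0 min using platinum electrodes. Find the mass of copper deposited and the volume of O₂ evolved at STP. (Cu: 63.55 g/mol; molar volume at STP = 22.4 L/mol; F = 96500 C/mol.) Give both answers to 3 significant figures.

2.05 g Cu; 0.362 L O₂

Q = 4.16 × 1500 = 6240 C; n(e⁻) = 6240 / 96500 = 0.06466 mol
Cathode: Cu²⁺ + 2e⁻ → Cu → n(Cu) = 0.06466/2 = 0.03233 mol → 2.05 g
Anode: 2H₂O → O₂ + 4H⁺ + 4e⁻ → n(O₂) = 0.06466/4 = 0.01617 mol → 0.362 L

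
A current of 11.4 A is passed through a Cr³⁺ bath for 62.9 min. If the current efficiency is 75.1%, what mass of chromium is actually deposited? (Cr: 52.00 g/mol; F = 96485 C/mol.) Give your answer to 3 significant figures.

5.80 g

Q = 11.4 × 3774 = 43020 C
n(e⁻) = 43020 / 96485 = 0.4459 mol
Cr³⁺ + 3e⁻ → Cr, so theoretical m(Cr) = 0.1486 × 52.00 = 7.727 g
Actual mass = 75.1% × 7.727 = 5.80 g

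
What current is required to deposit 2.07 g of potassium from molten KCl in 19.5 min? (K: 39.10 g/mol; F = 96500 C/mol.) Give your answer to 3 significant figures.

n(K) = 2.07 / 39.10 = 0.05294 mol
K⁺ + e⁻ → K, so n(e⁻) = 0.05294 mol
Q = 0.05294 × 96500 = 5109 C
I = Q / t = 5109 / 1170 s = 4.37 A

4.37 A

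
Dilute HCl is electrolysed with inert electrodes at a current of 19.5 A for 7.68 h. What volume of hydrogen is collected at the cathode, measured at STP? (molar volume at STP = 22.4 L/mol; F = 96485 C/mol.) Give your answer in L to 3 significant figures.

62.6 L

Charge passed = 19.5 × 27648 = 5.391×10^5 C
n(e⁻) = Q/F = 5.391×10^5/96485 = 5.587 mol
2H⁺ + 2e⁻ → H₂, so n(H₂) = 5.587 / 2 = 2.794 mol
V = 2.794 × 22.4 = 62.59 L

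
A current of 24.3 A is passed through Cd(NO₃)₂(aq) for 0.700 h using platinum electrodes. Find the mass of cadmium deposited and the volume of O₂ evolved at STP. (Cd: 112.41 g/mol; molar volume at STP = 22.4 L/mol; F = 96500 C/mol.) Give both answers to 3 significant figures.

35.7 g Cd; 3.55 L O₂

Q = 24.3 × 2520 = 61240 C; n(e⁻) = 61240 / 96500 = 0.6346 mol
Cathode: Cd²⁺ + 2e⁻ → Cd → n(Cd) = 0.6346/2 = 0.3173 mol → 35.7 g
Anode: 2H₂O → O₂ + 4H⁺ + 4e⁻ → n(O₂) = 0.6346/4 = 0.1587 mol → 3.55 L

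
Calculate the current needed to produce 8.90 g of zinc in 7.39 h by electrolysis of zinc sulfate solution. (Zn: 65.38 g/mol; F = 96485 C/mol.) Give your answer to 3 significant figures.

n(Zn) = 8.90 / 65.38 = 0.1361 mol
Zn²⁺ + 2e⁻ → Zn, so n(e⁻) = 2 × 0.1361 = 0.2722 mol
Q = 0.2722 × 96485 = 26260 C
I = Q / t = 26260 / 26604 s = 0.987 A

0.987 A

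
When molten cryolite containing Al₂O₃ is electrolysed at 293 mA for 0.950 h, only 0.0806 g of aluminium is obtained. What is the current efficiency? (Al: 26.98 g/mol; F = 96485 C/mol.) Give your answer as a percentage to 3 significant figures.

86.3%

Q = 0.293 × 3420 = 1002 C
n(e⁻) = 1002 / 96485 = 0.01039 mol
Al³⁺ + 3e⁻ → Al, so theoretical n(Al) = 0.003463 mol → 0.09343 g
Efficiency = 0.0806 / 0.09343 = 0.8627 = 86.3%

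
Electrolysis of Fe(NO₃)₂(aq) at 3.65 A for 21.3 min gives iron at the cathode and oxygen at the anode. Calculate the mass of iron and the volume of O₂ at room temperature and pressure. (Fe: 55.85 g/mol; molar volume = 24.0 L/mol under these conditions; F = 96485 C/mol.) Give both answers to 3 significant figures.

Q = 3.65 × 1278 = 4665 C; n(e⁻) = 4665 / 96485 = 0.04835 mol
Cathode: Fe²⁺ + 2e⁻ → Fe → n(Fe) = 0.04835/2 = 0.02418 mol → 1.35 g
Anode: 2H₂O → O₂ + 4H⁺ + 4e⁻ → n(O₂) = 0.04835/4 = 0.01209 mol → 0.290 L

1.35 g Fe; 0.290 L O₂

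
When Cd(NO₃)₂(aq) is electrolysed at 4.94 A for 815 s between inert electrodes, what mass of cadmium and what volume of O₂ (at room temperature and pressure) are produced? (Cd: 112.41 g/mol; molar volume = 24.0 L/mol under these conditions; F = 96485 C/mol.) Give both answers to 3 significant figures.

2.35 g Cd; 0.250 L O₂

Q = 4.94 × 815 = 4026 C; n(e⁻) = 4026 / 96485 = 0.04173 mol
Cathode: Cd²⁺ + 2e⁻ → Cd → n(Cd) = 0.04173/2 = 0.02087 mol → 2.35 g
Anode: 2H₂O → O₂ + 4H⁺ + 4e⁻ → n(O₂) = 0.04173/4 = 0.01043 mol → 0.250 L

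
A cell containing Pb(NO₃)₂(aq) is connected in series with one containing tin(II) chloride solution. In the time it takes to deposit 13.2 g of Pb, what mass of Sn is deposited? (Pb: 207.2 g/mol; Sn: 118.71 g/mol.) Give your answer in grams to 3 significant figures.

n(Pb) = 13.2 / 207.2 = 0.06371 mol
Pb²⁺ + 2e⁻ → Pb, so n(e⁻) = 2 × 0.06371 = 0.1274 mol
Same current for the same time ⇒ same n(e⁻) = 0.1274 mol in both cells.
Sn²⁺ + 2e⁻ → Sn, so n(Sn) = 0.1274 / 2 = 0.06370 mol
m(Sn) = 0.06370 × 118.71 = 7.56 g

7.56 g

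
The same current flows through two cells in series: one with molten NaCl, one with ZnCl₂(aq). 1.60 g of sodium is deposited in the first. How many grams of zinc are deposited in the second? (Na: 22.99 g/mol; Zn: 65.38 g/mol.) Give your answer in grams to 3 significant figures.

n(Na) = 1.60 / 22.99 = 0.06960 mol
Na⁺ + e⁻ → Na, so n(e⁻) = 0.06960 mol
In series, the same 0.06960 mol of electrons flows through the second cell.
Zn²⁺ + 2e⁻ → Zn, so n(Zn) = 0.06960 / 2 = 0.03480 mol
m(Zn) = 0.03480 × 65.38 = 2.28 g

2.28 g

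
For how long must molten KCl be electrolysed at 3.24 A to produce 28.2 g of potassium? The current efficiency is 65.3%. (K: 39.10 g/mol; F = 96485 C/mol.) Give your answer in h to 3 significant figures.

n(K) = 28.2 / 39.10 = 0.7212 mol
K⁺ + e⁻ → K, so n(e⁻) = 0.7212 mol
Q = 0.7212 × 96485 / 0.653 = 1.066×10^5 C
t = Q / I = 1.066×10^5 / 3.24 = 32900 s = 9.14 h

9.14 h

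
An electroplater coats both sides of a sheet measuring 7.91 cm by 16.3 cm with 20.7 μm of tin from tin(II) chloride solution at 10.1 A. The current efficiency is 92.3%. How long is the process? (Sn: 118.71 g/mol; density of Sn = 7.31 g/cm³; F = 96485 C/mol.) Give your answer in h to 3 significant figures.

0.189 h

Plated area = 2 × 7.91 × 16.3 = 257.9 cm²
Volume = 257.9 × 20.7×10⁻⁴ cm = 0.5339 cm³
m(Sn) = 0.5339 × 7.31 = 3.903 g
n(Sn) = 3.903 / 118.71 = 0.03288 mol; n(e⁻) = 2 × 0.03288 = 0.06576 mol
Q = 0.06576 × 96485 / 0.923 = 6874 C
t = 6874 / 10.1 = 680.6 s = 0.189 h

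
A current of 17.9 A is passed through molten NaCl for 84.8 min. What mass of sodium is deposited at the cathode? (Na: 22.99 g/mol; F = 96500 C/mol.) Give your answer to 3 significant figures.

Charge passed = 17.9 × 5088 = 91080 C
Moles of electrons = 91080 / 96500 = 0.9438 mol
Na⁺ + e⁻ → Na, so n(Na) = 0.9438 mol
m = 0.9438 × 22.99 = 21.7 g

21.7 g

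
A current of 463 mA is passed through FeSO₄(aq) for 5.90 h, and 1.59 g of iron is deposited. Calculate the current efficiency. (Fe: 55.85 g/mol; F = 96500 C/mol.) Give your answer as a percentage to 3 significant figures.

Q = 0.463 × 21240 = 9834 C
n(e⁻) = 9834 / 96500 = 0.1019 mol
Fe²⁺ + 2e⁻ → Fe, so theoretical n(Fe) = 0.05095 mol → 2.846 g
Efficiency = 1.59 / 2.846 = 0.5587 = 55.9%

55.9%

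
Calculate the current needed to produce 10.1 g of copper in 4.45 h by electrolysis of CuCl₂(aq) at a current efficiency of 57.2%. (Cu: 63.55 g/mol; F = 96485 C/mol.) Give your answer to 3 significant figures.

n(Cu) = 10.1 / 63.55 = 0.1589 mol
Cu²⁺ + 2e⁻ → Cu, so n(e⁻) = 2 × 0.1589 = 0.3178 mol
Q = 0.3178 × 96485 / 0.572 = 53610 C
I = Q / t = 53610 / 16020 s = 3.35 A

3.35 A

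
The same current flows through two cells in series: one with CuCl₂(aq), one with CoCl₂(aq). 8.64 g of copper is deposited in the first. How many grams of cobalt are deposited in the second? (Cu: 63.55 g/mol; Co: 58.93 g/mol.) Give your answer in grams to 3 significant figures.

8.01 g

n(Cu) = 8.64 / 63.55 = 0.1360 mol
Cu²⁺ + 2e⁻ → Cu, so n(e⁻) = 2 × 0.1360 = 0.2720 mol
In series, the same 0.2720 mol of electrons flows through the second cell.
Co²⁺ + 2e⁻ → Co, so n(Co) = 0.2720 / 2 = 0.1360 mol
m(Co) = 0.1360 × 58.93 = 8.01 g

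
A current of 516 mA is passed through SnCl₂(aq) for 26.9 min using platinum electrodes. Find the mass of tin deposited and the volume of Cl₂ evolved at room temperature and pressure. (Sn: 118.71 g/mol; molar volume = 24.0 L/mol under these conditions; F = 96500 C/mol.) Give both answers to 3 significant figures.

Q = 0.516 × 1614 = 832.8 C; n(e⁻) = 832.8 / 96500 = 0.008630 mol
Cathode: Sn²⁺ + 2e⁻ → Sn → n(Sn) = 0.008630/2 = 0.004315 mol → 0.512 g
Anode: 2Cl⁻ → Cl₂ + 2e⁻ → n(Cl₂) = 0.008630/2 = 0.004315 mol → 0.104 L

0.512 g Sn; 0.104 L Cl₂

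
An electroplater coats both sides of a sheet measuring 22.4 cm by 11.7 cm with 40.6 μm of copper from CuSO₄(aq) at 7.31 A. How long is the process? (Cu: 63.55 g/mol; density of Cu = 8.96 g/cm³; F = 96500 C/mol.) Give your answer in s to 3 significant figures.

Plated area = 2 × 22.4 × 11.7 = 524.2 cm²
Volume = 524.2 × 40.6×10⁻⁴ cm = 2.128 cm³
m(Cu) = 2.128 × 8.96 = 19.07 g
n(Cu) = 19.07 / 63.55 = 0.3001 mol; n(e⁻) = 2 × 0.3001 = 0.6002 mol
Q = 0.6002 × 96500 = 57920 C
t = 57920 / 7.31 = 7923 s

7920 s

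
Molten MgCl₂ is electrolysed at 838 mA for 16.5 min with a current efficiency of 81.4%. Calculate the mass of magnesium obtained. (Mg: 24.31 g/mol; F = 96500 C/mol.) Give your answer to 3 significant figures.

0.0851 g

Q = 0.838 × 990 = 829.6 C
n(e⁻) = 829.6 / 96500 = 0.008597 mol
Mg²⁺ + 2e⁻ → Mg, so theoretical m(Mg) = 0.004299 × 24.31 = 0.1045 g
Actual mass = 81.4% × 0.1045 = 0.0851 g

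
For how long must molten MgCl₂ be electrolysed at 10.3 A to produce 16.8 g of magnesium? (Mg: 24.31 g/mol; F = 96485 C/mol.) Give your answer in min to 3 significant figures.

216 min

n(Mg) = 16.8 / 24.31 = 0.6911 mol
Mg²⁺ + 2e⁻ → Mg, so n(e⁻) = 2 × 0.6911 = 1.382 mol
Q = 1.382 × 96485 = 1.333×10^5 C
t = Q / I = 1.333×10^5 / 10.3 = 12940 s = 216 min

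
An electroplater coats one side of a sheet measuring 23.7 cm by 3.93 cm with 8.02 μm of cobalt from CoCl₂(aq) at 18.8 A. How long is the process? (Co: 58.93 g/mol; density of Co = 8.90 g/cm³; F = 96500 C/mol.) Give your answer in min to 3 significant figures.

1.93 min

Plated area = 23.7 × 3.93 = 93.14 cm²
Volume = 93.14 × 8.02×10⁻⁴ cm = 0.07470 cm³
m(Co) = 0.07470 × 8.90 = 0.6648 g
n(Co) = 0.6648 / 58.93 = 0.01128 mol; n(e⁻) = 2 × 0.01128 = 0.02256 mol
Q = 0.02256 × 96500 = 2177 C
t = 2177 / 18.8 = 115.8 s = 1.93 min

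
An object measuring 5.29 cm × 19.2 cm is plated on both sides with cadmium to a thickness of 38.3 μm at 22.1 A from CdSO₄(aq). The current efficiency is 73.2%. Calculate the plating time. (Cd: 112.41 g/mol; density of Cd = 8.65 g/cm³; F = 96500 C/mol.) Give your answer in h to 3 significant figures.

0.198 h

Plated area = 2 × 5.29 × 19.2 = 203.1 cm²
Volume = 203.1 × 38.3×10⁻⁴ cm = 0.7779 cm³
m(Cd) = 0.7779 × 8.65 = 6.729 g
n(Cd) = 6.729 / 112.41 = 0.05986 mol; n(e⁻) = 2 × 0.05986 = 0.1197 mol
Q = 0.1197 × 96500 / 0.732 = 15780 C
t = 15780 / 22.1 = 714.0 s = 0.198 h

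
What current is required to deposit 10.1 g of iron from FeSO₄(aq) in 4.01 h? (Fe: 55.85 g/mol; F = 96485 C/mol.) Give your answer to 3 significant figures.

n(Fe) = 10.1 / 55.85 = 0.1808 mol
Fe²⁺ + 2e⁻ → Fe, so n(e⁻) = 2 × 0.1808 = 0.3616 mol
Q = 0.3616 × 96485 = 34890 C
I = Q / t = 34890 / 14436 s = 2.42 A

2.42 A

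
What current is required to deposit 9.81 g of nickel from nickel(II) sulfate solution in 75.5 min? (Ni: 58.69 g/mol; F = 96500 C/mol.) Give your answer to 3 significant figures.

7.12 A

n(Ni) = 9.81 / 58.69 = 0.1671 mol
Ni²⁺ + 2e⁻ → Ni, so n(e⁻) = 2 × 0.1671 = 0.3342 mol
Q = 0.3342 × 96500 = 32250 C
I = Q / t = 32250 / 4530 s = 7.12 A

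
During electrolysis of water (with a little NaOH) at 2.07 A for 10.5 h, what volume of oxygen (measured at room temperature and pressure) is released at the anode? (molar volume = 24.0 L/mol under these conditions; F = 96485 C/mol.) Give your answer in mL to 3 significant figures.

Q = It = 2.07 × 37800 = 78250 C
Moles of electrons = 78250 / 96485 = 0.8110 mol
2H₂O → O₂ + 4H⁺ + 4e⁻, so n(O₂) = 0.8110 / 4 = 0.2028 mol
V = 0.2028 × 24.0 = 4.867 L
= 4870 mL

4870 mL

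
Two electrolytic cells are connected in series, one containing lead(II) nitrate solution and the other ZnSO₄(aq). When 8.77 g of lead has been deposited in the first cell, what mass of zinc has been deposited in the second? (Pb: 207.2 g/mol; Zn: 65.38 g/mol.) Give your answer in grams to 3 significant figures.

n(Pb) = 8.77 / 207.2 = 0.04233 mol
Pb²⁺ + 2e⁻ → Pb, so n(e⁻) = 2 × 0.04233 = 0.08466 mol
The cells are in series, so the same charge (and hence the same n(e⁻) = 0.08466 mol) passes through both.
Zn²⁺ + 2e⁻ → Zn, so n(Zn) = 0.08466 / 2 = 0.04233 mol
m(Zn) = 0.04233 × 65.38 = 2.77 g

2.77 g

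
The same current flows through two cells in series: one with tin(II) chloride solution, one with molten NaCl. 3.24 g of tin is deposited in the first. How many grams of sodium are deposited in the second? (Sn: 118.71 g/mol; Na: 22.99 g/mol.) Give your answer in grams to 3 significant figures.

n(Sn) = 3.24 / 118.71 = 0.02729 mol
Sn²⁺ + 2e⁻ → Sn, so n(e⁻) = 2 × 0.02729 = 0.05458 mol
Same current for the same time ⇒ same n(e⁻) = 0.05458 mol in both cells.
Na⁺ + e⁻ → Na, so n(Na) = 0.05458 mol
m(Na) = 0.05458 × 22.99 = 1.25 g

1.25 g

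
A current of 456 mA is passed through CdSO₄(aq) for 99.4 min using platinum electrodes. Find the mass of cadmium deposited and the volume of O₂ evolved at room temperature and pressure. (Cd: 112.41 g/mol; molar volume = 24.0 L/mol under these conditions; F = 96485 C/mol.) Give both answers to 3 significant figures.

Q = 0.456 × 5964 = 2720 C; n(e⁻) = 2720 / 96485 = 0.02819 mol
Cathode: Cd²⁺ + 2e⁻ → Cd → n(Cd) = 0.02819/2 = 0.01410 mol → 1.58 g
Anode: 2H₂O → O₂ + 4H⁺ + 4e⁻ → n(O₂) = 0.02819/4 = 0.007048 mol → 0.169 L

1.58 g Cd; 0.169 L O₂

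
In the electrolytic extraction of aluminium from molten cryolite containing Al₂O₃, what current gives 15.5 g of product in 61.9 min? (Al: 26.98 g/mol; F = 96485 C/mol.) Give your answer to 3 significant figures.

n(Al) = 15.5 / 26.98 = 0.5745 mol
Al³⁺ + 3e⁻ → Al, so n(e⁻) = 3 × 0.5745 = 1.724 mol
Q = 1.724 × 96485 = 1.663×10^5 C
I = Q / t = 1.663×10^5 / 3714 s = 44.8 A

44.8 A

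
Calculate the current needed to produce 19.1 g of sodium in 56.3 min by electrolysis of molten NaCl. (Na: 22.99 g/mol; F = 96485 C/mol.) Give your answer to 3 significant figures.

23.7 A

n(Na) = 19.1 / 22.99 = 0.8308 mol
Na⁺ + e⁻ → Na, so n(e⁻) = 0.8308 mol
Q = 0.8308 × 96485 = 80160 C
I = Q / t = 80160 / 3378 s = 23.7 A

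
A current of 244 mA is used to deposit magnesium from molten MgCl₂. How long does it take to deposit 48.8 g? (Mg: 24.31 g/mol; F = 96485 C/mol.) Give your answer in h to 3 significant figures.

441 h

n(Mg) = 48.8 / 24.31 = 2.007 mol
Mg²⁺ + 2e⁻ → Mg, so n(e⁻) = 2 × 2.007 = 4.014 mol
Q = 4.014 × 96485 = 3.873×10^5 C
t = Q / I = 3.873×10^5 / 0.244 = 1.587×10^6 s = 441 h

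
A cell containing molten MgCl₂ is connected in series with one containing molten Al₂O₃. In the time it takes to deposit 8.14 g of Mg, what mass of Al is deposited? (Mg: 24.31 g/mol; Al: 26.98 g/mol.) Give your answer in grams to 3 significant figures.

n(Mg) = 8.14 / 24.31 = 0.3348 mol
Mg²⁺ + 2e⁻ → Mg, so n(e⁻) = 2 × 0.3348 = 0.6696 mol
The cells are in series, so the same charge (and hence the same n(e⁻) = 0.6696 mol) passes through both.
Al³⁺ + 3e⁻ → Al, so n(Al) = 0.6696 / 3 = 0.2232 mol
m(Al) = 0.2232 × 26.98 = 6.02 g

6.02 g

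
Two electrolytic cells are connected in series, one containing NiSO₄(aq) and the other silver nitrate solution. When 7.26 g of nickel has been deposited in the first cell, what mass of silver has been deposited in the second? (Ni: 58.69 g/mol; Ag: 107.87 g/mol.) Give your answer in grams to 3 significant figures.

n(Ni) = 7.26 / 58.69 = 0.1237 mol
Ni²⁺ + 2e⁻ → Ni, so n(e⁻) = 2 × 0.1237 = 0.2474 mol
Same current for the same time ⇒ same n(e⁻) = 0.2474 mol in both cells.
Ag⁺ + e⁻ → Ag, so n(Ag) = 0.2474 mol
m(Ag) = 0.2474 × 107.87 = 26.7 g

26.7 g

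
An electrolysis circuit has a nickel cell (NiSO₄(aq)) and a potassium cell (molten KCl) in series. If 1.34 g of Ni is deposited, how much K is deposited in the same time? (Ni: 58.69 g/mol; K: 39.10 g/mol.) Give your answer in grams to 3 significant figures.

n(Ni) = 1.34 / 58.69 = 0.02283 mol
Ni²⁺ + 2e⁻ → Ni, so n(e⁻) = 2 × 0.02283 = 0.04566 mol
In series, the same 0.04566 mol of electrons flows through the second cell.
K⁺ + e⁻ → K, so n(K) = 0.04566 mol
m(K) = 0.04566 × 39.10 = 1.79 g

1.79 g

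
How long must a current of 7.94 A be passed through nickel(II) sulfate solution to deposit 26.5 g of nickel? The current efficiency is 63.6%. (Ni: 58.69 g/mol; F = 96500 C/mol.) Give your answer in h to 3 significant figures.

n(Ni) = 26.5 / 58.69 = 0.4515 mol
Ni²⁺ + 2e⁻ → Ni, so n(e⁻) = 2 × 0.4515 = 0.9030 mol
Q = 0.9030 × 96500 / 0.636 = 1.370×10^5 C
t = Q / I = 1.370×10^5 / 7.94 = 17250 s = 4.79 h

4.79 h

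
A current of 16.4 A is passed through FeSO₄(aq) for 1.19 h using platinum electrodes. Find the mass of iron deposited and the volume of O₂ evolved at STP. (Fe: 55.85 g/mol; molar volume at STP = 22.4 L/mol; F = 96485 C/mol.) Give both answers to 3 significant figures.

Q = 16.4 × 4284 = 70260 C; n(e⁻) = 70260 / 96485 = 0.7282 mol
Cathode: Fe²⁺ + 2e⁻ → Fe → n(Fe) = 0.7282/2 = 0.3641 mol → 20.3 g
Anode: 2H₂O → O₂ + 4H⁺ + 4e⁻ → n(O₂) = 0.7282/4 = 0.1821 mol → 4.08 L

20.3 g Fe; 4.08 L O₂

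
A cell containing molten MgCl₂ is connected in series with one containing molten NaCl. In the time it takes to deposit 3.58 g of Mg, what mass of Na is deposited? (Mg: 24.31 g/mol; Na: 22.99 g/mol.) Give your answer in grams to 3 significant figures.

6.77 g

n(Mg) = 3.58 / 24.31 = 0.1473 mol
Mg²⁺ + 2e⁻ → Mg, so n(e⁻) = 2 × 0.1473 = 0.2946 mol
In series, the same 0.2946 mol of electrons flows through the second cell.
Na⁺ + e⁻ → Na, so n(Na) = 0.2946 mol
m(Na) = 0.2946 × 22.99 = 6.77 g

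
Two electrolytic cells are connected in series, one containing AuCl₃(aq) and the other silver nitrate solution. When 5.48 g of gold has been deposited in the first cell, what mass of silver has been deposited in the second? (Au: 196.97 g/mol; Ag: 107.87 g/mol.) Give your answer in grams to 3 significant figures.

9.00 g

n(Au) = 5.48 / 196.97 = 0.02782 mol
Au³⁺ + 3e⁻ → Au, so n(e⁻) = 3 × 0.02782 = 0.08346 mol
Same current for the same time ⇒ same n(e⁻) = 0.08346 mol in both cells.
Ag⁺ + e⁻ → Ag, so n(Ag) = 0.08346 mol
m(Ag) = 0.08346 × 107.87 = 9.00 g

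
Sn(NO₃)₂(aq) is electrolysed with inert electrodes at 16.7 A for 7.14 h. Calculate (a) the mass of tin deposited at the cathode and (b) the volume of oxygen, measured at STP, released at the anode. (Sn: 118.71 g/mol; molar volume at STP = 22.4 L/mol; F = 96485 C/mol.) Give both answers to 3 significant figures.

Q = 16.7 × 25704 = 4.293×10^5 C; n(e⁻) = 4.293×10^5 / 96485 = 4.449 mol
Cathode: Sn²⁺ + 2e⁻ → Sn → n(Sn) = 4.449/2 = 2.225 mol → 264 g
Anode: 2H₂O → O₂ + 4H⁺ + 4e⁻ → n(O₂) = 4.449/4 = 1.112 mol → 24.9 L

264 g Sn; 24.9 L O₂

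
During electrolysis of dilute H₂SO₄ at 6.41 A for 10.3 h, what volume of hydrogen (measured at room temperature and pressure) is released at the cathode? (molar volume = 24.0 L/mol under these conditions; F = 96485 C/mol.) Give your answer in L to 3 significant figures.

Q = 6.41 A × 37080 s = 2.377×10^5 C
n(e⁻) = Q/F = 2.377×10^5/96485 = 2.464 mol
2H⁺ + 2e⁻ → H₂, so n(H₂) = 2.464 / 2 = 1.232 mol
V = 1.232 × 24.0 = 29.57 L

29.6 L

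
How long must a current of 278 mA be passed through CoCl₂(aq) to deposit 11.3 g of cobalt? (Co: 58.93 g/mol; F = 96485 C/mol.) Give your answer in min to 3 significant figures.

2220 min

n(Co) = 11.3 / 58.93 = 0.1918 mol
Co²⁺ + 2e⁻ → Co, so n(e⁻) = 2 × 0.1918 = 0.3836 mol
Q = 0.3836 × 96485 = 37010 C
t = Q / I = 37010 / 0.278 = 1.331×10^5 s = 2220 min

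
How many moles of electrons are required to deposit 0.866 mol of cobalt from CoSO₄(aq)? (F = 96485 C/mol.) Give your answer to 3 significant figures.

Co²⁺ + 2e⁻ → Co, so n(e⁻) = 2 × 0.866 = 1.732 mol

1.73 mol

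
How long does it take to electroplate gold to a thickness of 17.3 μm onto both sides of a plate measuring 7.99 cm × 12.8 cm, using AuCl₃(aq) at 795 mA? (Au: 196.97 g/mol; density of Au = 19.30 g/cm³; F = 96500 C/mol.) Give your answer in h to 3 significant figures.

Plated area = 2 × 7.99 × 12.8 = 204.5 cm²
Volume = 204.5 × 17.3×10⁻⁴ cm = 0.3538 cm³
m(Au) = 0.3538 × 19.30 = 6.828 g
n(Au) = 6.828 / 196.97 = 0.03467 mol; n(e⁻) = 3 × 0.03467 = 0.1040 mol
Q = 0.1040 × 96500 = 10040 C
t = 10040 / 0.795 = 12630 s = 3.51 h

3.51 h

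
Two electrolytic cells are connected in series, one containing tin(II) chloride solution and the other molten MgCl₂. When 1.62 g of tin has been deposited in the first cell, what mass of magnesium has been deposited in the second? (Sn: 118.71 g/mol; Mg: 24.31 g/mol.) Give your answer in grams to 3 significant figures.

n(Sn) = 1.62 / 118.71 = 0.01365 mol
Sn²⁺ + 2e⁻ → Sn, so n(e⁻) = 2 × 0.01365 = 0.02730 mol
Same current for the same time ⇒ same n(e⁻) = 0.02730 mol in both cells.
Mg²⁺ + 2e⁻ → Mg, so n(Mg) = 0.02730 / 2 = 0.01365 mol
m(Mg) = 0.01365 × 24.31 = 0.332 g

0.332 g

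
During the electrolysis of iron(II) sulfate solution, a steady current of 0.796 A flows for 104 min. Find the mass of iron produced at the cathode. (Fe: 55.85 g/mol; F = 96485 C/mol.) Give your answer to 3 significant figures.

Q = 0.796 A × 6240 s = 4967 C
n(e⁻) = Q/F = 4967/96485 = 0.05148 mol
Fe²⁺ + 2e⁻ → Fe, so n(Fe) = 0.05148 / 2 = 0.02574 mol
m = 0.02574 × 55.85 = 1.44 g

1.44 g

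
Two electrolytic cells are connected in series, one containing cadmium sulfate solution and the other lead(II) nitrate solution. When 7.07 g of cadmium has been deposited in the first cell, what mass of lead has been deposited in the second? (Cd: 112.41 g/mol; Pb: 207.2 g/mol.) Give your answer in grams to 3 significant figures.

n(Cd) = 7.07 / 112.41 = 0.06289 mol
Cd²⁺ + 2e⁻ → Cd, so n(e⁻) = 2 × 0.06289 = 0.1258 mol
In series, the same 0.1258 mol of electrons flows through the second cell.
Pb²⁺ + 2e⁻ → Pb, so n(Pb) = 0.1258 / 2 = 0.06290 mol
m(Pb) = 0.06290 × 207.2 = 13.0 g

13.0 g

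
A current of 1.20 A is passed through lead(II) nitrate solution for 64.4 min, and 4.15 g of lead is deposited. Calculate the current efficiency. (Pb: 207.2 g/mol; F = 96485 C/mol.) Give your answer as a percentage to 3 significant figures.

Q = 1.20 × 3864 = 4637 C
n(e⁻) = 4637 / 96485 = 0.04806 mol
Pb²⁺ + 2e⁻ → Pb, so theoretical n(Pb) = 0.02403 mol → 4.979 g
Efficiency = 4.15 / 4.979 = 0.8335 = 83.4%

83.4%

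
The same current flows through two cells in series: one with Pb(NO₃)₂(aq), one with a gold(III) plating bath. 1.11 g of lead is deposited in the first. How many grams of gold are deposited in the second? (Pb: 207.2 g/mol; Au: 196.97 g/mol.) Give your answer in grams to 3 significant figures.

n(Pb) = 1.11 / 207.2 = 0.005357 mol
Pb²⁺ + 2e⁻ → Pb, so n(e⁻) = 2 × 0.005357 = 0.01071 mol
Same current for the same time ⇒ same n(e⁻) = 0.01071 mol in both cells.
Au³⁺ + 3e⁻ → Au, so n(Au) = 0.01071 / 3 = 0.003570 mol
m(Au) = 0.003570 × 196.97 = 0.703 g

0.703 g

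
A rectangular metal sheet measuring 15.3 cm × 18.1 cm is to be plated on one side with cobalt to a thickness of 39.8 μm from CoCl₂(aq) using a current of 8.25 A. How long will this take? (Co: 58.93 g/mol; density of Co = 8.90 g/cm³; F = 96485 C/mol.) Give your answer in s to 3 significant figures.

3890 s

Plated area = 15.3 × 18.1 = 276.9 cm²
Volume = 276.9 × 39.8×10⁻⁴ cm = 1.102 cm³
m(Co) = 1.102 × 8.90 = 9.808 g
n(Co) = 9.808 / 58.93 = 0.1664 mol; n(e⁻) = 2 × 0.1664 = 0.3328 mol
Q = 0.3328 × 96485 = 32110 C
t = 32110 / 8.25 = 3892 s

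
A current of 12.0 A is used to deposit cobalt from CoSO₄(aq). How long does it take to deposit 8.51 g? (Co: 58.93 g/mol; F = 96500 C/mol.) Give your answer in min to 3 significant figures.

38.7 min

n(Co) = 8.51 / 58.93 = 0.1444 mol
Co²⁺ + 2e⁻ → Co, so n(e⁻) = 2 × 0.1444 = 0.2888 mol
Q = 0.2888 × 96500 = 27870 C
t = Q / I = 27870 / 12.0 = 2323 s = 38.7 min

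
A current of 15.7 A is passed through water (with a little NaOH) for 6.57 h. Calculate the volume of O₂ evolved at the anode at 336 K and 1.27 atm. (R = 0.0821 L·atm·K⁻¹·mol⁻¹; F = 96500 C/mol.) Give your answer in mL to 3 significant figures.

20900 mL

Q = It = 15.7 × 23652 = 3.713×10^5 C
Moles of electrons = 3.713×10^5 / 96500 = 3.848 mol
2H₂O → O₂ + 4H⁺ + 4e⁻, so n(O₂) = 3.848 / 4 = 0.9620 mol
V = nRT/P = 0.9620 × 0.0821 × 336 / 1.27 = 20.90 L
= 20900 mL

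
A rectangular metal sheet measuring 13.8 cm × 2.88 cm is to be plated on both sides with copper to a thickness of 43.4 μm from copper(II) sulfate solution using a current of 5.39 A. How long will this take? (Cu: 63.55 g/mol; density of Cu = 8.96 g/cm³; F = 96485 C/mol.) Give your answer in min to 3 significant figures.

Plated area = 2 × 13.8 × 2.88 = 79.49 cm²
Volume = 79.49 × 43.4×10⁻⁴ cm = 0.3450 cm³
m(Cu) = 0.3450 × 8.96 = 3.091 g
n(Cu) = 3.091 / 63.55 = 0.04864 mol; n(e⁻) = 2 × 0.04864 = 0.09728 mol
Q = 0.09728 × 96485 = 9386 C
t = 9386 / 5.39 = 1741 s = 29.0 min

29.0 min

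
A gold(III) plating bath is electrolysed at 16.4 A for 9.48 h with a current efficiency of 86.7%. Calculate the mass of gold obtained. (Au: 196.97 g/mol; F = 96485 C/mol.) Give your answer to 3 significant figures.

Q = 16.4 × 34128 = 5.597×10^5 C
n(e⁻) = 5.597×10^5 / 96485 = 5.801 mol
Au³⁺ + 3e⁻ → Au, so theoretical m(Au) = 1.934 × 196.97 = 380.9 g
Actual mass = 86.7% × 380.9 = 330 g

330 g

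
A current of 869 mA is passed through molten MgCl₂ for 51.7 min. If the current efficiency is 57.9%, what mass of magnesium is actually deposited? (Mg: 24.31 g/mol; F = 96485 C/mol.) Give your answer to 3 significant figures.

0.197 g

Q = 0.869 × 3102 = 2696 C
n(e⁻) = 2696 / 96485 = 0.02794 mol
Mg²⁺ + 2e⁻ → Mg, so theoretical m(Mg) = 0.01397 × 24.31 = 0.3396 g
Actual mass = 57.9% × 0.3396 = 0.197 g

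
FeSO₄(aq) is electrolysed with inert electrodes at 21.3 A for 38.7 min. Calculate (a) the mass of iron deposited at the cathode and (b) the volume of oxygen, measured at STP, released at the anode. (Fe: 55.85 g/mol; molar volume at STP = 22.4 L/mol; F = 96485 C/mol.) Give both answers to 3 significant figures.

14.3 g Fe; 2.87 L O₂

Q = 21.3 × 2322 = 49460 C; n(e⁻) = 49460 / 96485 = 0.5126 mol
Cathode: Fe²⁺ + 2e⁻ → Fe → n(Fe) = 0.5126/2 = 0.2563 mol → 14.3 g
Anode: 2H₂O → O₂ + 4H⁺ + 4e⁻ → n(O₂) = 0.5126/4 = 0.1282 mol → 2.87 L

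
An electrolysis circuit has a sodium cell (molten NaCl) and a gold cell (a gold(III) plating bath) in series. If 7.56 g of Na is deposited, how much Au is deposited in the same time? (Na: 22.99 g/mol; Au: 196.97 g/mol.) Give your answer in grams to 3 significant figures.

21.6 g

n(Na) = 7.56 / 22.99 = 0.3288 mol
Na⁺ + e⁻ → Na, so n(e⁻) = 0.3288 mol
The cells are in series, so the same charge (and hence the same n(e⁻) = 0.3288 mol) passes through both.
Au³⁺ + 3e⁻ → Au, so n(Au) = 0.3288 / 3 = 0.1096 mol
m(Au) = 0.1096 × 196.97 = 21.6 g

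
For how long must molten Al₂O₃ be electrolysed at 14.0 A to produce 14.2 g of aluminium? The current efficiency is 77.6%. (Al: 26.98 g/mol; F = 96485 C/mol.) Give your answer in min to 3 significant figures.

234 min

n(Al) = 14.2 / 26.98 = 0.5263 mol
Al³⁺ + 3e⁻ → Al, so n(e⁻) = 3 × 0.5263 = 1.579 mol
Q = 1.579 × 96485 / 0.776 = 1.963×10^5 C
t = Q / I = 1.963×10^5 / 14.0 = 14020 s = 234 min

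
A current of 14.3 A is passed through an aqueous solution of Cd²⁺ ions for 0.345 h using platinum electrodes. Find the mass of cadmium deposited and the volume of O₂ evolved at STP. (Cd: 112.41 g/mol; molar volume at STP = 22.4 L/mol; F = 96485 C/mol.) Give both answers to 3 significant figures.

10.3 g Cd; 1.03 L O₂

Q = 14.3 × 1242 = 17760 C; n(e⁻) = 17760 / 96485 = 0.1841 mol
Cathode: Cd²⁺ + 2e⁻ → Cd → n(Cd) = 0.1841/2 = 0.09205 mol → 10.3 g
Anode: 2H₂O → O₂ + 4H⁺ + 4e⁻ → n(O₂) = 0.1841/4 = 0.04603 mol → 1.03 L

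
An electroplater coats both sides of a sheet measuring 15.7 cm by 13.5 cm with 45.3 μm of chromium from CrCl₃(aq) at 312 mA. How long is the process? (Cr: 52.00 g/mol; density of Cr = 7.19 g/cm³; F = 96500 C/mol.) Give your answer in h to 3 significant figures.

68.4 h

Plated area = 2 × 15.7 × 13.5 = 423.9 cm²
Volume = 423.9 × 45.3×10⁻⁴ cm = 1.920 cm³
m(Cr) = 1.920 × 7.19 = 13.80 g
n(Cr) = 13.80 / 52.00 = 0.2654 mol; n(e⁻) = 3 × 0.2654 = 0.7962 mol
Q = 0.7962 × 96500 = 76830 C
t = 76830 / 0.312 = 2.463×10^5 s = 68.4 h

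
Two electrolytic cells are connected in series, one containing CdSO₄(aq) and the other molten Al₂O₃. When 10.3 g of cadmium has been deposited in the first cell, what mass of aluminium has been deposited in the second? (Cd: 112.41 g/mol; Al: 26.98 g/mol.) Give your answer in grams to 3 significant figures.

1.65 g

n(Cd) = 10.3 / 112.41 = 0.09163 mol
Cd²⁺ + 2e⁻ → Cd, so n(e⁻) = 2 × 0.09163 = 0.1833 mol
The cells are in series, so the same charge (and hence the same n(e⁻) = 0.1833 mol) passes through both.
Al³⁺ + 3e⁻ → Al, so n(Al) = 0.1833 / 3 = 0.06110 mol
m(Al) = 0.06110 × 26.98 = 1.65 g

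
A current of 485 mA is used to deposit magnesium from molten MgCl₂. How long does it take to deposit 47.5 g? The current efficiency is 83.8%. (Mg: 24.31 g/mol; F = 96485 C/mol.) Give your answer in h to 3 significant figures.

n(Mg) = 47.5 / 24.31 = 1.954 mol
Mg²⁺ + 2e⁻ → Mg, so n(e⁻) = 2 × 1.954 = 3.908 mol
Q = 3.908 × 96485 / 0.838 = 4.500×10^5 C
t = Q / I = 4.500×10^5 / 0.485 = 9.278×10^5 s = 258 h

258 h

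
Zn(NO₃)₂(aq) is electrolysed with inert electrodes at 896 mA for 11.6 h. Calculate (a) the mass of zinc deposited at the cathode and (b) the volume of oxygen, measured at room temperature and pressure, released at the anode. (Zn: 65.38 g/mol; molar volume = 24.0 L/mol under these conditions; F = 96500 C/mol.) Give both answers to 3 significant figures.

12.7 g Zn; 2.33 L O₂

Q = 0.896 × 41760 = 37420 C; n(e⁻) = 37420 / 96500 = 0.3878 mol
Cathode: Zn²⁺ + 2e⁻ → Zn → n(Zn) = 0.3878/2 = 0.1939 mol → 12.7 g
Anode: 2H₂O → O₂ + 4H⁺ + 4e⁻ → n(O₂) = 0.3878/4 = 0.09695 mol → 2.33 L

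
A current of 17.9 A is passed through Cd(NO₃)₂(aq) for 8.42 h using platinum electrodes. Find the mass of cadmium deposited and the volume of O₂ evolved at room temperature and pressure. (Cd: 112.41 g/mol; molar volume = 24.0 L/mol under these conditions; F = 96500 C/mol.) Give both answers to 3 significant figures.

Q = 17.9 × 30312 = 5.426×10^5 C; n(e⁻) = 5.426×10^5 / 96500 = 5.623 mol
Cathode: Cd²⁺ + 2e⁻ → Cd → n(Cd) = 5.623/2 = 2.812 mol → 316 g
Anode: 2H₂O → O₂ + 4H⁺ + 4e⁻ → n(O₂) = 5.623/4 = 1.406 mol → 33.7 L

316 g Cd; 33.7 L O₂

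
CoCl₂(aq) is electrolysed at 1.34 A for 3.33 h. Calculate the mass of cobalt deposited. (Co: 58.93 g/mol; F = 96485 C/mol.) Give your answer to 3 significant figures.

4.91 g

Q = It = 1.34 × 11988 = 16060 C
n(e⁻) = 16060 / 96485 = 0.1665 mol
Co²⁺ + 2e⁻ → Co, so n(Co) = 0.1665 / 2 = 0.08325 mol
m = 0.08325 × 58.93 = 4.91 g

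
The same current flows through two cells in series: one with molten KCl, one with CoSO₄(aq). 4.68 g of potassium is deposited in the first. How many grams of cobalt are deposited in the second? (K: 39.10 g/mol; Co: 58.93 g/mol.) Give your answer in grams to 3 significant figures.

3.53 g

n(K) = 4.68 / 39.10 = 0.1197 mol
K⁺ + e⁻ → K, so n(e⁻) = 0.1197 mol
The cells are in series, so the same charge (and hence the same n(e⁻) = 0.1197 mol) passes through both.
Co²⁺ + 2e⁻ → Co, so n(Co) = 0.1197 / 2 = 0.05985 mol
m(Co) = 0.05985 × 58.93 = 3.53 g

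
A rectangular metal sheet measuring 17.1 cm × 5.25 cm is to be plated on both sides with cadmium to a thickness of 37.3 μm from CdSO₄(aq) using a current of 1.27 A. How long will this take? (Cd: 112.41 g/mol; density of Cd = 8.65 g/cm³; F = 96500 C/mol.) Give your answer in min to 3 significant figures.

Plated area = 2 × 17.1 × 5.25 = 179.6 cm²
Volume = 179.6 × 37.3×10⁻⁴ cm = 0.6699 cm³
m(Cd) = 0.6699 × 8.65 = 5.795 g
n(Cd) = 5.795 / 112.41 = 0.05155 mol; n(e⁻) = 2 × 0.05155 = 0.1031 mol
Q = 0.1031 × 96500 = 9949 C
t = 9949 / 1.27 = 7834 s = 131 min

131 min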